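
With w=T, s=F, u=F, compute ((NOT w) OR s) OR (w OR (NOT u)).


Substitute w=T, s=F, u=F:
NOT w = F
(NOT w) OR s = F OR F = F
NOT u = T
w OR (NOT u) = T OR T = T
((NOT w) OR s) OR (w OR (NOT u)) = F OR T = T

T


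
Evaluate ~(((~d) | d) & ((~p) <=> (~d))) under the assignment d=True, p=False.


Substitute d=True, p=False:
~d = False
(~d) | d = False | True = True
~p = True
~d = False
(~p) <=> (~d) = True <=> False = False
((~d) | d) & ((~p) <=> (~d)) = True & False = False
~(((~d) | d) & ((~p) <=> (~d))) = True

True


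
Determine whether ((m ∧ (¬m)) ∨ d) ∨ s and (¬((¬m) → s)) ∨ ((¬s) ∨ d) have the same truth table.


Compare truth tables:
d | m | s | φ | ψ
-----------------
F | F | F | F | T
T | F | F | T | T
F | T | F | F | T
T | T | F | T | T
F | F | T | T | F
T | F | T | T | T
F | T | T | T | F
T | T | T | T | T
They differ at row 1 (d=F, m=F, s=F): φ=F but ψ=T.

No, they are not logically equivalent.


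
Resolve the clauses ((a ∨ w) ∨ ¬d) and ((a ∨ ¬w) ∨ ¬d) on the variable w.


The clauses contain complementary literals w and ¬w.
Resolution eliminates this pair and disjoins the remaining literals (merging duplicates).

(a ∨ ¬d)


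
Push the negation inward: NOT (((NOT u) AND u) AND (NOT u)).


De Morgan: the negation of a conjunction is the disjunction of the negations.
Distribute NOT across AND, flipping it to OR, and negate each literal.

(u OR (NOT u)) OR u


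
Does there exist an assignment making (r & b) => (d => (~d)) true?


Search for a satisfying assignment over {b, d, r}.
Try b=False, d=False, r=False: the formula evaluates to True.
A satisfying assignment exists.

Satisfiable.


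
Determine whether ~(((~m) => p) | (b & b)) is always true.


Build the truth table over {b, m, p}:
b | m | p | φ
-------------
False | False | False | True
True | False | False | False
False | True | False | False
True | True | False | False
False | False | True | False
True | False | True | False
False | True | True | False
True | True | True | False
Counterexample at row 2: with b=True, m=False, p=False, the formula is False.

No, it is not a tautology.


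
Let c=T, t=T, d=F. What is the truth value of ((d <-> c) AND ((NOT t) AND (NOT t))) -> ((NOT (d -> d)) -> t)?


Substitute c=T, t=T, d=F:
d <-> c = F <-> T = F
NOT t = F
NOT t = F
(NOT t) AND (NOT t) = F AND F = F
(d <-> c) AND ((NOT t) AND (NOT t)) = F AND F = F
d -> d = F -> F = T
NOT (d -> d) = F
(NOT (d -> d)) -> t = F -> T = T
((d <-> c) AND ((NOT t) AND (NOT t))) -> ((NOT (d -> d)) -> t) = F -> T = T

T


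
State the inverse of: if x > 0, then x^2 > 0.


The inverse of (P → Q) is (¬P → ¬Q). It is equivalent to the converse, not to the original.
Here P = 'x > 0' and Q = 'x^2 > 0'.

If not (x > 0), then not (x^2 > 0).


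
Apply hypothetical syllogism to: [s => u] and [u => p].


Hypothetical syllogism: from (P → Q) and (Q → R), infer (P → R).
Chain the two implications through the shared middle term 'u'.

s => p


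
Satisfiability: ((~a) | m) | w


Search for a satisfying assignment over {a, m, w}.
Try a=False, m=False, w=False: the formula evaluates to True.
A satisfying assignment exists.

Satisfiable.


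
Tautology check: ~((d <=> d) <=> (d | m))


Build the truth table over {d, m}:
d | m | φ
---------
False | False | True
True | False | False
False | True | False
True | True | False
Counterexample at row 2: with d=True, m=False, the formula is False.

No, it is not a tautology.


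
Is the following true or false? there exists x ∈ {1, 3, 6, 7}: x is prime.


Evaluate the predicate on each element: 1:F, 3:T, 6:F, 7:T.
Witness x = 3 satisfies the predicate.

T


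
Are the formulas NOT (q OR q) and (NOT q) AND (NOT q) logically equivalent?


Compare truth tables:
q | φ | ψ
---------
F | T | T
T | F | F
The columns φ and ψ agree on every row.

Yes, they are logically equivalent.


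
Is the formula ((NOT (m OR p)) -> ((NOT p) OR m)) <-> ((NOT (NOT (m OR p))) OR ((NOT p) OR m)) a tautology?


Build the truth table over {m, p}:
m | p | φ
---------
F | F | T
T | F | T
F | T | T
T | T | T
Every row evaluates to true.

Yes, it is a tautology.


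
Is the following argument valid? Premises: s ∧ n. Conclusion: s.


This matches the form of conjunction elimination: the conclusion follows in every model of the premises.

Valid.


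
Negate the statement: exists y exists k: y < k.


Negation flips each quantifier (∀↔∃) and negates the inner predicate.
¬(exists y exists k: φ) = forall y forall k: ¬φ.

forall y forall k: ~(y < k)


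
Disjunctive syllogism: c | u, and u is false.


Disjunctive syllogism: from (P ∨ Q) and ¬P, infer Q.
One disjunct, 'u', is ruled out; the other must hold.

c


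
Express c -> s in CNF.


Step 1: Rewrite c → s as ¬c ∨ s.

(NOT c) OR s


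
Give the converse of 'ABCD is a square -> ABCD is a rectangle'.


The converse of (P → Q) is (Q → P). It is not in general equivalent to the original.
Here P = 'ABCD is a square' and Q = 'ABCD is a rectangle'.

If ABCD is a rectangle, then ABCD is a square.


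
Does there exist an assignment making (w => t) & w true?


Search for a satisfying assignment over {t, w}.
Try t=True, w=True: the formula evaluates to True.
A satisfying assignment exists.

Satisfiable.


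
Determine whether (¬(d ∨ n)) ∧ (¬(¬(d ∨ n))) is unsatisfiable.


Truth table over {d, n}:
d | n | φ
---------
F | F | F
T | F | F
F | T | F
T | T | F
Every row is false.

Yes, it is a contradiction.


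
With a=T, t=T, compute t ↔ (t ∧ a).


Substitute a=T, t=T:
t ∧ a = T ∧ T = T
t ↔ (t ∧ a) = T ↔ T = T

T


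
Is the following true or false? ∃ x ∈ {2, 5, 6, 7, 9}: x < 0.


Evaluate the predicate on each element: 2:F, 5:F, 6:F, 7:F, 9:F.
No element satisfies the predicate.

F


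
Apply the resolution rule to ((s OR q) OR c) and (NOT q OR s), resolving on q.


The clauses contain complementary literals q and NOTq.
Resolution eliminates this pair and disjoins the remaining literals (merging duplicates).

(s OR c)


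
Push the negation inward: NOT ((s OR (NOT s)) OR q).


De Morgan: the negation of a disjunction is the conjunction of the negations.
Distribute NOT across OR, flipping it to AND, and negate each literal.

((NOT s) AND s) AND (NOT q)


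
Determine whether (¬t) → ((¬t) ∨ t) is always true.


Build the truth table over {t}:
t | φ
-----
F | T
T | T
Every row evaluates to true.

Yes, it is a tautology.


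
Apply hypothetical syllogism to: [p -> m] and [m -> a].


Hypothetical syllogism: from (P → Q) and (Q → R), infer (P → R).
Chain the two implications through the shared middle term 'm'.

p -> a


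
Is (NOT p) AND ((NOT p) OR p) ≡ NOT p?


Compare truth tables:
p | φ | ψ
---------
F | T | T
T | F | F
The columns φ and ψ agree on every row.

Yes, they are logically equivalent.


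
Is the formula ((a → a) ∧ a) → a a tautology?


Build the truth table over {a}:
a | φ
-----
F | T
T | T
Every row evaluates to true.

Yes, it is a tautology.


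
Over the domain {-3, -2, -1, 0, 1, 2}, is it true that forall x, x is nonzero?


Evaluate the predicate on each element: -3:True, -2:True, -1:True, 0:False, 1:True, 2:True.
Counterexample x = 0 fails the predicate.

False


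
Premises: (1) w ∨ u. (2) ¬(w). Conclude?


Disjunctive syllogism: from (P ∨ Q) and ¬P, infer Q.
One disjunct, 'w', is ruled out; the other must hold.

u


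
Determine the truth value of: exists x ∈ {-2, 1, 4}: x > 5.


Evaluate the predicate on each element: -2:False, 1:False, 4:False.
No element satisfies the predicate.

False


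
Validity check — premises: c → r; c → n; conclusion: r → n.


This is (no valid rule). There exist truth assignments where the premises are all true but the conclusion is false.

Invalid.


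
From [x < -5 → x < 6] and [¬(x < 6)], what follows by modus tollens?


Modus tollens: from (P → Q) and ¬Q, infer ¬P.
Q = 'x < 6' is denied; since P → Q, P must also fail.

Not (x < -5).


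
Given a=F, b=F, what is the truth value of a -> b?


Implication is false only when antecedent is true and consequent is false.
Substitute: a=F, b=F.
F -> F evaluates to T.

T


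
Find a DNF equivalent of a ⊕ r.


Step 1: a ⊕ r is true exactly when they disagree: (a ∧ ¬r) ∨ (¬a ∧ r).

(a ∧ (¬r)) ∨ ((¬a) ∧ r)


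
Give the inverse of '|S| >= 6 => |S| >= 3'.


The inverse of (P → Q) is (¬P → ¬Q). It is equivalent to the converse, not to the original.
Here P = '|S| >= 6' and Q = '|S| >= 3'.

If not (|S| >= 6), then not (|S| >= 3).


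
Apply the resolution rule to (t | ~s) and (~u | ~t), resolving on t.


The clauses contain complementary literals t and ~t.
Resolution eliminates this pair and disjoins the remaining literals (merging duplicates).

(~s | ~u)


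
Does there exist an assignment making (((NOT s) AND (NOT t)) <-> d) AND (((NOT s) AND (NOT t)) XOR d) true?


Check all 8 assignments over {d, s, t}:
d | s | t | φ
-------------
F | F | F | F
T | F | F | F
F | T | F | F
T | T | F | F
F | F | T | F
T | F | T | F
F | T | T | F
T | T | T | F
No assignment makes the formula true.

Unsatisfiable.


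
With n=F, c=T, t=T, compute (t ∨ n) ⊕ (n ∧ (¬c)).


Substitute n=F, c=T, t=T:
t ∨ n = T ∨ F = T
¬c = F
n ∧ (¬c) = F ∧ F = F
(t ∨ n) ⊕ (n ∧ (¬c)) = T ⊕ F = T

T


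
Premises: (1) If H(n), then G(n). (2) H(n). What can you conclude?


Modus ponens: from (P → Q) and P, infer Q.
P = 'H(n)' is asserted, and P → Q holds, so Q follows.

G(n).


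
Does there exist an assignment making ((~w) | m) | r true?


Search for a satisfying assignment over {m, r, w}.
Try m=False, r=False, w=False: the formula evaluates to True.
A satisfying assignment exists.

Satisfiable.


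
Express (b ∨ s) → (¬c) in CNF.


Step 1: Rewrite as ¬(b ∨ s) ∨ (¬c) = (¬b ∧ ¬s) ∨ (¬c).
Step 2: Distribute ∨ over ∧.

((¬b) ∨ (¬c)) ∧ ((¬s) ∨ (¬c))


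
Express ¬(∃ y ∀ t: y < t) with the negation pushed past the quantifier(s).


Negation flips each quantifier (∀↔∃) and negates the inner predicate.
¬(∃ y ∀ t: φ) = ∀ y ∃ t: ¬φ.

∀ y ∃ t: ¬(y < t)


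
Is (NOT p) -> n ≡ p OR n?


Compare truth tables:
n | p | φ | ψ
-------------
F | F | F | F
T | F | T | T
F | T | T | T
T | T | T | T
The columns φ and ψ agree on every row.

Yes, they are logically equivalent.


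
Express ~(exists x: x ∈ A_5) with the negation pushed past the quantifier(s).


¬(forall x: φ) = exists x: ¬φ, and ¬(exists x: φ) = forall x: ¬φ.
Apply to the existential statement.

forall x: ~(x ∈ A_5)


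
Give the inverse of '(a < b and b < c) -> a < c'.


The inverse of (P → Q) is (¬P → ¬Q). It is equivalent to the converse, not to the original.
Here P = '(a < b and b < c)' and Q = 'a < c'.

If not ((a < b and b < c)), then not (a < c).


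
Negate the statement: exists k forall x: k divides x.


Negation flips each quantifier (∀↔∃) and negates the inner predicate.
¬(exists k forall x: φ) = forall k exists x: ¬φ.

forall k exists x: ~(k divides x)


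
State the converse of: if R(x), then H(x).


The converse of (P → Q) is (Q → P). It is not in general equivalent to the original.
Here P = 'R(x)' and Q = 'H(x)'.

If H(x), then R(x).


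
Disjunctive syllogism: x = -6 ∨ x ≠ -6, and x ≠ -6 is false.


Disjunctive syllogism: from (P ∨ Q) and ¬P, infer Q.
One disjunct, 'x ≠ -6', is ruled out; the other must hold.

x = -6


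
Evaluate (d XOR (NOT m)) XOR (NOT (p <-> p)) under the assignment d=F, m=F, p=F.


Substitute d=F, m=F, p=F:
NOT m = T
d XOR (NOT m) = F XOR T = T
p <-> p = F <-> F = T
NOT (p <-> p) = F
(d XOR (NOT m)) XOR (NOT (p <-> p)) = T XOR F = T

T


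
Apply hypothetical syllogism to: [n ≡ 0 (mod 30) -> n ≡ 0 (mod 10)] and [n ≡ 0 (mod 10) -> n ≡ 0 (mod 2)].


Hypothetical syllogism: from (P → Q) and (Q → R), infer (P → R).
Chain the two implications through the shared middle term 'n ≡ 0 (mod 10)'.

n ≡ 0 (mod 30) -> n ≡ 0 (mod 2)


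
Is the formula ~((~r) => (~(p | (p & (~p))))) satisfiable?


Search for a satisfying assignment over {p, r}.
Try p=True, r=False: the formula evaluates to True.
A satisfying assignment exists.

Satisfiable.


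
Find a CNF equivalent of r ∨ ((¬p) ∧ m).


Step 1: Distribute ∨ over ∧: r ∨ ((¬p) ∧ m) = (r ∨ (¬p)) ∧ (r ∨ m).

(r ∨ (¬p)) ∧ (r ∨ m)


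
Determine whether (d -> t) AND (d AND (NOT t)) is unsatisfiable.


Truth table over {d, t}:
d | t | φ
---------
F | F | F
T | F | F
F | T | F
T | T | F
Every row is false.

Yes, it is a contradiction.


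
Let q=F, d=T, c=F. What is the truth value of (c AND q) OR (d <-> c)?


Substitute q=F, d=T, c=F:
c AND q = F AND F = F
d <-> c = T <-> F = F
(c AND q) OR (d <-> c) = F OR F = F

F


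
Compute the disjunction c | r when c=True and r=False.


Disjunction is false only when both operands are false.
Substitute: c=True, r=False.
True | False evaluates to True.

True


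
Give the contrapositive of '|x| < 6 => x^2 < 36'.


The contrapositive of (P → Q) is (¬Q → ¬P); it is logically equivalent to the original.
Here P = '|x| < 6' and Q = 'x^2 < 36'.

If not (x^2 < 36), then not (|x| < 6).


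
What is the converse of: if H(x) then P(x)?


The converse of (P → Q) is (Q → P). It is not in general equivalent to the original.
Here P = 'H(x)' and Q = 'P(x)'.

If P(x), then H(x).


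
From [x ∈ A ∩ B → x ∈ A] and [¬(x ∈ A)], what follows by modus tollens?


Modus tollens: from (P → Q) and ¬Q, infer ¬P.
Q = 'x ∈ A' is denied; since P → Q, P must also fail.

Not (x ∈ A ∩ B).


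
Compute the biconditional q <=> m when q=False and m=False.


Biconditional is true when both operands have the same truth value.
Substitute: q=False, m=False.
False <=> False evaluates to True.

True


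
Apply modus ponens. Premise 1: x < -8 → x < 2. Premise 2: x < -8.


Modus ponens: from (P → Q) and P, infer Q.
P = 'x < -8' is asserted, and P → Q holds, so Q follows.

x < 2.


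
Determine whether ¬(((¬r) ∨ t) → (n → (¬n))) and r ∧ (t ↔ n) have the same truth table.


Compare truth tables:
n | r | t | φ | ψ
-----------------
F | F | F | F | F
T | F | F | T | F
F | T | F | F | T
T | T | F | F | F
F | F | T | F | F
T | F | T | T | F
F | T | T | F | F
T | T | T | T | T
They differ at row 2 (n=T, r=F, t=F): φ=T but ψ=F.

No, they are not logically equivalent.


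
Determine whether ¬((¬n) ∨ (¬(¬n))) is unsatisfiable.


Truth table over {n}:
n | φ
-----
F | F
T | F
Every row is false.

Yes, it is a contradiction.


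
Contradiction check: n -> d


Truth table over {d, n}:
d | n | φ
---------
F | F | T
T | F | T
F | T | F
T | T | T
Satisfying assignment at row 1: d=F, n=F gives T.

No, it is not a contradiction.


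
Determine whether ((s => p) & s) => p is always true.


Build the truth table over {p, s}:
p | s | φ
---------
False | False | True
True | False | True
False | True | True
True | True | True
Every row evaluates to true.

Yes, it is a tautology.


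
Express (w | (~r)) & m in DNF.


Step 1: Distribute ∧ over ∨: (w ∨ (¬r)) ∧ m = (w ∧ m) ∨ ((¬r) ∧ m).

(w & m) | ((~r) & m)


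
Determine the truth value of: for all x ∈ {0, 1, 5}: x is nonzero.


Evaluate the predicate on each element: 0:F, 1:T, 5:T.
Counterexample x = 0 fails the predicate.

F


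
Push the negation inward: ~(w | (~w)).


De Morgan: the negation of a disjunction is the conjunction of the negations.
Distribute ~ across |, flipping it to &, and negate each literal.

(~w) & w


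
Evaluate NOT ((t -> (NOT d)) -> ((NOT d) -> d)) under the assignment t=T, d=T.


Substitute t=T, d=T:
NOT d = F
t -> (NOT d) = T -> F = F
NOT d = F
(NOT d) -> d = F -> T = T
(t -> (NOT d)) -> ((NOT d) -> d) = F -> T = T
NOT ((t -> (NOT d)) -> ((NOT d) -> d)) = F

F


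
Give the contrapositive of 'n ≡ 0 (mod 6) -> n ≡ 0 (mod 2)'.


The contrapositive of (P → Q) is (¬Q → ¬P); it is logically equivalent to the original.
Here P = 'n ≡ 0 (mod 6)' and Q = 'n ≡ 0 (mod 2)'.

If not (n ≡ 0 (mod 2)), then not (n ≡ 0 (mod 6)).


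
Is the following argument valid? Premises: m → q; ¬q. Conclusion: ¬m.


This matches the form of modus tollens: the conclusion follows in every model of the premises.

Valid.


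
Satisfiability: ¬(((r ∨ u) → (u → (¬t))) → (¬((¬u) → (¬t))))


Search for a satisfying assignment over {r, t, u}.
Try r=F, t=F, u=F: the formula evaluates to T.
A satisfying assignment exists.

Satisfiable.


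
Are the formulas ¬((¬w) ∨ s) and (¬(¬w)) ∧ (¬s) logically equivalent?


Compare truth tables:
s | w | φ | ψ
-------------
F | F | F | F
T | F | F | F
F | T | T | T
T | T | F | F
The columns φ and ψ agree on every row.

Yes, they are logically equivalent.


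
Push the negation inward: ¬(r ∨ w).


De Morgan: the negation of a disjunction is the conjunction of the negations.
Distribute ¬ across ∨, flipping it to ∧, and negate each literal.

(¬r) ∧ (¬w)


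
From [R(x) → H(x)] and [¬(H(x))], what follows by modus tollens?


Modus tollens: from (P → Q) and ¬Q, infer ¬P.
Q = 'H(x)' is denied; since P → Q, P must also fail.

Not (R(x)).


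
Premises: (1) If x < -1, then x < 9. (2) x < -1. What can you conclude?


Modus ponens: from (P → Q) and P, infer Q.
P = 'x < -1' is asserted, and P → Q holds, so Q follows.

x < 9.


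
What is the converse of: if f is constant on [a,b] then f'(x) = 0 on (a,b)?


The converse of (P → Q) is (Q → P). It is not in general equivalent to the original.
Here P = 'f is constant on [a,b]' and Q = 'f'(x) = 0 on (a,b)'.

If f'(x) = 0 on (a,b), then f is constant on [a,b].


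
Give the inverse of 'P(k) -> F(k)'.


The inverse of (P → Q) is (¬P → ¬Q). It is equivalent to the converse, not to the original.
Here P = 'P(k)' and Q = 'F(k)'.

If not (P(k)), then not (F(k)).


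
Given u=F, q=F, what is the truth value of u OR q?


Disjunction is false only when both operands are false.
Substitute: u=F, q=F.
F OR F evaluates to F.

F


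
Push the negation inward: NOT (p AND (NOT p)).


De Morgan: the negation of a conjunction is the disjunction of the negations.
Distribute NOT across AND, flipping it to OR, and negate each literal.

(NOT p) OR p


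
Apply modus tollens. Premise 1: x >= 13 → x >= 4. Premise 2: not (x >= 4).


Modus tollens: from (P → Q) and ¬Q, infer ¬P.
Q = 'x >= 4' is denied; since P → Q, P must also fail.

Not (x >= 13).


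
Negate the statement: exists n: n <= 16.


¬(forall x: φ) = exists x: ¬φ, and ¬(exists x: φ) = forall x: ¬φ.
Apply to the existential statement.

forall n: ~(n <= 16)


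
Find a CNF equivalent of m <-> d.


Step 1: Rewrite m ↔ d as (m → d) ∧ (d → m).
Step 2: Rewrite each implication as a disjunction.

((NOT m) OR d) AND ((NOT d) OR m)


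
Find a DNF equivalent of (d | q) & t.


Step 1: Distribute ∧ over ∨: (d ∨ q) ∧ t = (d ∧ t) ∨ (q ∧ t).

(d & t) | (q & t)


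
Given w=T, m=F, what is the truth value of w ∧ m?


Conjunction is true only when both operands are true.
Substitute: w=T, m=F.
T ∧ F evaluates to F.

F


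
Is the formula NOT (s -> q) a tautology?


Build the truth table over {q, s}:
q | s | φ
---------
F | F | F
T | F | F
F | T | T
T | T | F
Counterexample at row 1: with q=F, s=F, the formula is F.

No, it is not a tautology.


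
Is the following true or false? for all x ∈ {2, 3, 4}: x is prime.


Evaluate the predicate on each element: 2:T, 3:T, 4:F.
Counterexample x = 4 fails the predicate.

F


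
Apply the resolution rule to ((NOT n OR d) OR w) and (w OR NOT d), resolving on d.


The clauses contain complementary literals d and NOTd.
Resolution eliminates this pair and disjoins the remaining literals (merging duplicates).

(NOT n OR w)


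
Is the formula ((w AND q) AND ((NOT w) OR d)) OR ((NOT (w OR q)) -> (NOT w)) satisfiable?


Search for a satisfying assignment over {d, q, w}.
Try d=F, q=F, w=F: the formula evaluates to T.
A satisfying assignment exists.

Satisfiable.


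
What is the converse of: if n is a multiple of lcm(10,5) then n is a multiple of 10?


The converse of (P → Q) is (Q → P). It is not in general equivalent to the original.
Here P = 'n is a multiple of lcm(10,5)' and Q = 'n is a multiple of 10'.

If n is a multiple of 10, then n is a multiple of lcm(10,5).


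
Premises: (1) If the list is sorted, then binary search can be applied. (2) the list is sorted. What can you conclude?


Modus ponens: from (P → Q) and P, infer Q.
P = 'the list is sorted' is asserted, and P → Q holds, so Q follows.

binary search can be applied.


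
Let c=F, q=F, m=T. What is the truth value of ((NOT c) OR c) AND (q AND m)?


Substitute c=F, q=F, m=T:
NOT c = T
(NOT c) OR c = T OR F = T
q AND m = F AND T = F
((NOT c) OR c) AND (q AND m) = T AND F = F

F


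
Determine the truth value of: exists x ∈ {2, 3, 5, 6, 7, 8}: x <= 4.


Evaluate the predicate on each element: 2:True, 3:True, 5:False, 6:False, 7:False, 8:False.
Witness x = 2 satisfies the predicate.

True


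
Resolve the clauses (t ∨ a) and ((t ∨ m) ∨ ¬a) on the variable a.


The clauses contain complementary literals a and ¬a.
Resolution eliminates this pair and disjoins the remaining literals (merging duplicates).

(t ∨ m)


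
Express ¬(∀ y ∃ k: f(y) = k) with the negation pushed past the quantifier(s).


Negation flips each quantifier (∀↔∃) and negates the inner predicate.
¬(∀ y ∃ k: φ) = ∃ y ∀ k: ¬φ.

∃ y ∀ k: ¬(f(y) = k)


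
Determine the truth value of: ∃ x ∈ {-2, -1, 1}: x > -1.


Evaluate the predicate on each element: -2:F, -1:F, 1:T.
Witness x = 1 satisfies the predicate.

T


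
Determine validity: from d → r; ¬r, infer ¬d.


This matches the form of modus tollens: the conclusion follows in every model of the premises.

Valid.


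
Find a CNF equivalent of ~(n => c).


Step 1: Rewrite n → c as ¬n ∨ c.
Step 2: Negate: ¬(¬n ∨ c) = n ∧ ¬c (De Morgan + double negation).

n & (~c)


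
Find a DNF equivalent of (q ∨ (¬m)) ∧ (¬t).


Step 1: Distribute ∧ over ∨: (q ∨ (¬m)) ∧ (¬t) = (q ∧ (¬t)) ∨ ((¬m) ∧ (¬t)).

(q ∧ (¬t)) ∨ ((¬m) ∧ (¬t))


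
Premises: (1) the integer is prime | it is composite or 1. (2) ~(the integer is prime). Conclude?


Disjunctive syllogism: from (P ∨ Q) and ¬P, infer Q.
One disjunct, 'the integer is prime', is ruled out; the other must hold.

it is composite or 1


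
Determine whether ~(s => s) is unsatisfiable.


Truth table over {s}:
s | φ
-----
False | False
True | False
Every row is false.

Yes, it is a contradiction.


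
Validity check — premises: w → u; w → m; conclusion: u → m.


This is (no valid rule). There exist truth assignments where the premises are all true but the conclusion is false.

Invalid.


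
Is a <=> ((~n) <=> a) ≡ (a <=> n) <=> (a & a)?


Compare truth tables:
a | n | φ | ψ
-------------
False | False | True | False
True | False | True | False
False | True | False | True
True | True | False | True
They differ at row 1 (a=False, n=False): φ=True but ψ=False.

No, they are not logically equivalent.


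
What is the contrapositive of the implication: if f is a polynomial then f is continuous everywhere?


The contrapositive of (P → Q) is (¬Q → ¬P); it is logically equivalent to the original.
Here P = 'f is a polynomial' and Q = 'f is continuous everywhere'.

If not (f is continuous everywhere), then not (f is a polynomial).


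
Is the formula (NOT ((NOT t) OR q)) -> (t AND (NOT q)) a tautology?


Build the truth table over {q, t}:
q | t | φ
---------
F | F | T
T | F | T
F | T | T
T | T | T
Every row evaluates to true.

Yes, it is a tautology.


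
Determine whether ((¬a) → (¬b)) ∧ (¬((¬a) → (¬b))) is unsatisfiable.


Truth table over {a, b}:
a | b | φ
---------
F | F | F
T | F | F
F | T | F
T | T | F
Every row is false.

Yes, it is a contradiction.


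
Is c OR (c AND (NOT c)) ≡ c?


Compare truth tables:
c | φ | ψ
---------
F | F | F
T | T | T
The columns φ and ψ agree on every row.

Yes, they are logically equivalent.


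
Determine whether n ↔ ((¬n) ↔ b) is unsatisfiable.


Truth table over {b, n}:
b | n | φ
---------
F | F | T
T | F | F
F | T | T
T | T | F
Satisfying assignment at row 1: b=F, n=F gives T.

No, it is not a contradiction.


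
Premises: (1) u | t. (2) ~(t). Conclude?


Disjunctive syllogism: from (P ∨ Q) and ¬P, infer Q.
One disjunct, 't', is ruled out; the other must hold.

u


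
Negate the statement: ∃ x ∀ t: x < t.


Negation flips each quantifier (∀↔∃) and negates the inner predicate.
¬(∃ x ∀ t: φ) = ∀ x ∃ t: ¬φ.

∀ x ∃ t: ¬(x < t)


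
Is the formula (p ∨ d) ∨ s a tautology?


Build the truth table over {d, p, s}:
d | p | s | φ
-------------
F | F | F | F
T | F | F | T
F | T | F | T
T | T | F | T
F | F | T | T
T | F | T | T
F | T | T | T
T | T | T | T
Counterexample at row 1: with d=F, p=F, s=F, the formula is F.

No, it is not a tautology.


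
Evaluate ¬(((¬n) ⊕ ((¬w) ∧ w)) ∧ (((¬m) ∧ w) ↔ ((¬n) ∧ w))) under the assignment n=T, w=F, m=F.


Substitute n=T, w=F, m=F:
… (earlier sub-steps elided)
¬w = T
(¬w) ∧ w = T ∧ F = F
(¬n) ⊕ ((¬w) ∧ w) = F ⊕ F = F
¬m = T
(¬m) ∧ w = T ∧ F = F
¬n = F
(¬n) ∧ w = F ∧ F = F
((¬m) ∧ w) ↔ ((¬n) ∧ w) = F ↔ F = T
((¬n) ⊕ ((¬w) ∧ w)) ∧ (((¬m) ∧ w) ↔ ((¬n) ∧ w)) = F ∧ T = F
¬(((¬n) ⊕ ((¬w) ∧ w)) ∧ (((¬m) ∧ w) ↔ ((¬n) ∧ w))) = T

T


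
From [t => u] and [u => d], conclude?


Hypothetical syllogism: from (P → Q) and (Q → R), infer (P → R).
Chain the two implications through the shared middle term 'u'.

t => d


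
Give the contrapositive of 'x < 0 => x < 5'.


The contrapositive of (P → Q) is (¬Q → ¬P); it is logically equivalent to the original.
Here P = 'x < 0' and Q = 'x < 5'.

If not (x < 5), then not (x < 0).


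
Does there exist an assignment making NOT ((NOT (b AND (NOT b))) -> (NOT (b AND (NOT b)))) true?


Check all 2 assignments over {b}:
b | φ
-----
F | F
T | F
No assignment makes the formula true.

Unsatisfiable.


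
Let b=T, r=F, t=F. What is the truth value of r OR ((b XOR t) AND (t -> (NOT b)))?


Substitute b=T, r=F, t=F:
b XOR t = T XOR F = T
NOT b = F
t -> (NOT b) = F -> F = T
(b XOR t) AND (t -> (NOT b)) = T AND T = T
r OR ((b XOR t) AND (t -> (NOT b))) = F OR T = T

T


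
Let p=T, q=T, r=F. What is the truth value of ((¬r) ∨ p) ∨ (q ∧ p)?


Substitute p=T, q=T, r=F:
¬r = T
(¬r) ∨ p = T ∨ T = T
q ∧ p = T ∧ T = T
((¬r) ∨ p) ∨ (q ∧ p) = T ∨ T = T

T


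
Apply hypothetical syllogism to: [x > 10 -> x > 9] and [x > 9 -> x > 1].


Hypothetical syllogism: from (P → Q) and (Q → R), infer (P → R).
Chain the two implications through the shared middle term 'x > 9'.

x > 10 -> x > 1


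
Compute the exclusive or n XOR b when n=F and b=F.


Exclusive or is true when exactly one operand is true.
Substitute: n=F, b=F.
F XOR F evaluates to F.

F


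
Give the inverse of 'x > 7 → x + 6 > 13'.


The inverse of (P → Q) is (¬P → ¬Q). It is equivalent to the converse, not to the original.
Here P = 'x > 7' and Q = 'x + 6 > 13'.

If not (x > 7), then not (x + 6 > 13).


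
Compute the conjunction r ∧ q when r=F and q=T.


Conjunction is true only when both operands are true.
Substitute: r=F, q=T.
F ∧ T evaluates to F.

F


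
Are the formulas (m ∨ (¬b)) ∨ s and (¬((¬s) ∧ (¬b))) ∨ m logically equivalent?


Compare truth tables:
b | m | s | φ | ψ
-----------------
F | F | F | T | F
T | F | F | F | T
F | T | F | T | T
T | T | F | T | T
F | F | T | T | T
T | F | T | T | T
F | T | T | T | T
T | T | T | T | T
They differ at row 1 (b=F, m=F, s=F): φ=T but ψ=F.

No, they are not logically equivalent.


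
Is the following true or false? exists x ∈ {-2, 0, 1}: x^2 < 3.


Evaluate the predicate on each element: -2:False, 0:True, 1:True.
Witness x = 0 satisfies the predicate.

True


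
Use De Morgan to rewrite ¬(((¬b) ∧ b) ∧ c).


De Morgan: the negation of a conjunction is the disjunction of the negations.
Distribute ¬ across ∧, flipping it to ∨, and negate each literal.

(b ∨ (¬b)) ∨ (¬c)


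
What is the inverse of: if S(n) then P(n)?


The inverse of (P → Q) is (¬P → ¬Q). It is equivalent to the converse, not to the original.
Here P = 'S(n)' and Q = 'P(n)'.

If not (S(n)), then not (P(n)).


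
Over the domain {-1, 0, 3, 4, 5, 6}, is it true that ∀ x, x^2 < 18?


Evaluate the predicate on each element: -1:T, 0:T, 3:T, 4:T, 5:F, 6:F.
Counterexample x = 5 fails the predicate.

F


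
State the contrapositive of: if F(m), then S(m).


The contrapositive of (P → Q) is (¬Q → ¬P); it is logically equivalent to the original.
Here P = 'F(m)' and Q = 'S(m)'.

If not (S(m)), then not (F(m)).


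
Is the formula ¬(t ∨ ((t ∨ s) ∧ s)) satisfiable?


Search for a satisfying assignment over {s, t}.
Try s=F, t=F: the formula evaluates to T.
A satisfying assignment exists.

Satisfiable.


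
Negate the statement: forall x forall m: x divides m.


Negation flips each quantifier (∀↔∃) and negates the inner predicate.
¬(forall x forall m: φ) = exists x exists m: ¬φ.

exists x exists m: ~(x divides m)


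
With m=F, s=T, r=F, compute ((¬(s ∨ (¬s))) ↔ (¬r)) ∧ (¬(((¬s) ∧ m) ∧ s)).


Substitute m=F, s=T, r=F:
¬s = F
s ∨ (¬s) = T ∨ F = T
¬(s ∨ (¬s)) = F
¬r = T
(¬(s ∨ (¬s))) ↔ (¬r) = F ↔ T = F
¬s = F
(¬s) ∧ m = F ∧ F = F
((¬s) ∧ m) ∧ s = F ∧ T = F
¬(((¬s) ∧ m) ∧ s) = T
((¬(s ∨ (¬s))) ↔ (¬r)) ∧ (¬(((¬s) ∧ m) ∧ s)) = F ∧ T = F

F


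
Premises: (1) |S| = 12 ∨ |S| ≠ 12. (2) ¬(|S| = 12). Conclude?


Disjunctive syllogism: from (P ∨ Q) and ¬P, infer Q.
One disjunct, '|S| = 12', is ruled out; the other must hold.

|S| ≠ 12


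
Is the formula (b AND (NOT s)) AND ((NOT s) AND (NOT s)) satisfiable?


Search for a satisfying assignment over {b, s}.
Try b=T, s=F: the formula evaluates to T.
A satisfying assignment exists.

Satisfiable.


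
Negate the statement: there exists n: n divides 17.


¬(for all x: φ) = there exists x: ¬φ, and ¬(there exists x: φ) = for all x: ¬φ.
Apply to the existential statement.

for all n: NOT(n divides 17)


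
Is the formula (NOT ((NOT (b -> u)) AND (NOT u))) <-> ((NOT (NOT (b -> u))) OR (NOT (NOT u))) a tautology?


Build the truth table over {b, u}:
b | u | φ
---------
F | F | T
T | F | T
F | T | T
T | T | T
Every row evaluates to true.

Yes, it is a tautology.


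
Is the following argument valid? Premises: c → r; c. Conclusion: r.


This matches the form of modus ponens: the conclusion follows in every model of the premises.

Valid.


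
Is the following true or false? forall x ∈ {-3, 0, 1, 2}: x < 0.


Evaluate the predicate on each element: -3:True, 0:False, 1:False, 2:False.
Counterexample x = 0 fails the predicate.

False


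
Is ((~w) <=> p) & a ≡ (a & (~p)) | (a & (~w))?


Compare truth tables:
a | p | w | φ | ψ
-----------------
False | False | False | False | False
True | False | False | False | True
False | True | False | False | False
True | True | False | True | True
False | False | True | False | False
True | False | True | True | True
False | True | True | False | False
True | True | True | False | False
They differ at row 2 (a=True, p=False, w=False): φ=False but ψ=True.

No, they are not logically equivalent.


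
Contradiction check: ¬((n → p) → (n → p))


Truth table over {n, p}:
n | p | φ
---------
F | F | F
T | F | F
F | T | F
T | T | F
Every row is false.

Yes, it is a contradiction.


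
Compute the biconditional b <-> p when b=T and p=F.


Biconditional is true when both operands have the same truth value.
Substitute: b=T, p=F.
T <-> F evaluates to F.

F


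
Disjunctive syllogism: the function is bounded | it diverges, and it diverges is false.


Disjunctive syllogism: from (P ∨ Q) and ¬P, infer Q.
One disjunct, 'it diverges', is ruled out; the other must hold.

the function is bounded


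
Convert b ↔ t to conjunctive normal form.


Step 1: Rewrite b ↔ t as (b → t) ∧ (t → b).
Step 2: Rewrite each implication as a disjunction.

((¬b) ∨ t) ∧ ((¬t) ∨ b)


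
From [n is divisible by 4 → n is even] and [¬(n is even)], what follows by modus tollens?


Modus tollens: from (P → Q) and ¬Q, infer ¬P.
Q = 'n is even' is denied; since P → Q, P must also fail.

Not (n is divisible by 4).


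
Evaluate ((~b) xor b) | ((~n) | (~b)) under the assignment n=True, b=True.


Substitute n=True, b=True:
~b = False
(~b) xor b = False xor True = True
~n = False
~b = False
(~n) | (~b) = False | False = False
((~b) xor b) | ((~n) | (~b)) = True | False = True

True


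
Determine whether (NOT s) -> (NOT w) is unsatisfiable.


Truth table over {s, w}:
s | w | φ
---------
F | F | T
T | F | T
F | T | F
T | T | T
Satisfying assignment at row 1: s=F, w=F gives T.

No, it is not a contradiction.


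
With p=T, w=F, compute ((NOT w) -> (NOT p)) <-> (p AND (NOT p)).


Substitute p=T, w=F:
NOT w = T
NOT p = F
(NOT w) -> (NOT p) = T -> F = F
NOT p = F
p AND (NOT p) = T AND F = F
((NOT w) -> (NOT p)) <-> (p AND (NOT p)) = F <-> F = T

T


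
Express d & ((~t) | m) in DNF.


Step 1: Distribute ∧ over ∨: d ∧ ((¬t) ∨ m) = (d ∧ (¬t)) ∨ (d ∧ m).

(d & (~t)) | (d & m)


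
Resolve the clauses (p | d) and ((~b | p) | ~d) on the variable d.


The clauses contain complementary literals d and ~d.
Resolution eliminates this pair and disjoins the remaining literals (merging duplicates).

(p | ~b)


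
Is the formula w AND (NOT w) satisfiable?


Check all 2 assignments over {w}:
w | φ
-----
F | F
T | F
No assignment makes the formula true.

Unsatisfiable.


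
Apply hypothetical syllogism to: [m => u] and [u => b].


Hypothetical syllogism: from (P → Q) and (Q → R), infer (P → R).
Chain the two implications through the shared middle term 'u'.

m => b


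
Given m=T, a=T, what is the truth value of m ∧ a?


Conjunction is true only when both operands are true.
Substitute: m=T, a=T.
T ∧ T evaluates to T.

T


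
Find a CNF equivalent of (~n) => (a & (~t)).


Step 1: Rewrite (¬n) → (a ∧ (¬t)) as ¬(¬n) ∨ (a ∧ (¬t)).
Step 2: Distribute ∨ over ∧.
Step 3: Eliminate any double negations (¬¬X = X).

(n | a) & (n | (~t))


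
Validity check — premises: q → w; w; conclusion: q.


This is affirming the consequent (fallacy). There exist truth assignments where the premises are all true but the conclusion is false.

Invalid.


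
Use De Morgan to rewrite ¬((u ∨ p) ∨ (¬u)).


De Morgan: the negation of a disjunction is the conjunction of the negations.
Distribute ¬ across ∨, flipping it to ∧, and negate each literal.

((¬u) ∧ (¬p)) ∧ u


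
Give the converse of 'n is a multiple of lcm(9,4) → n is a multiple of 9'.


The converse of (P → Q) is (Q → P). It is not in general equivalent to the original.
Here P = 'n is a multiple of lcm(9,4)' and Q = 'n is a multiple of 9'.

If n is a multiple of 9, then n is a multiple of lcm(9,4).


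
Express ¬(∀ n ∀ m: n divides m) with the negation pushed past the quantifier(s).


Negation flips each quantifier (∀↔∃) and negates the inner predicate.
¬(∀ n ∀ m: φ) = ∃ n ∃ m: ¬φ.

∃ n ∃ m: ¬(n divides m)


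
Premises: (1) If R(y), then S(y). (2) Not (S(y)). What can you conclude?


Modus tollens: from (P → Q) and ¬Q, infer ¬P.
Q = 'S(y)' is denied; since P → Q, P must also fail.

Not (R(y)).


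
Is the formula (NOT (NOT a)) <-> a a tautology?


Build the truth table over {a}:
a | φ
-----
F | T
T | T
Every row evaluates to true.

Yes, it is a tautology.


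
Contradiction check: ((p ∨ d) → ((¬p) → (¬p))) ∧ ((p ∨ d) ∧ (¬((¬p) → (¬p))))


Truth table over {d, p}:
d | p | φ
---------
F | F | F
T | F | F
F | T | F
T | T | F
Every row is false.

Yes, it is a contradiction.


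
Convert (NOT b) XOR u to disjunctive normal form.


Step 1: (¬b) ⊕ u is true exactly when they disagree: ((¬b) ∧ ¬u) ∨ (¬(¬b) ∧ u).
Step 2: Eliminate any double negations (¬¬X = X).

((NOT b) AND (NOT u)) OR (b AND u)


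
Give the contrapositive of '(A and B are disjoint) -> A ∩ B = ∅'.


The contrapositive of (P → Q) is (¬Q → ¬P); it is logically equivalent to the original.
Here P = '(A and B are disjoint)' and Q = 'A ∩ B = ∅'.

If not (A ∩ B = ∅), then not ((A and B are disjoint)).


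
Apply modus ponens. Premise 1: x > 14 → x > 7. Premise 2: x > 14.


Modus ponens: from (P → Q) and P, infer Q.
P = 'x > 14' is asserted, and P → Q holds, so Q follows.

x > 7.


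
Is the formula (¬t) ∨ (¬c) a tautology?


Build the truth table over {c, t}:
c | t | φ
---------
F | F | T
T | F | T
F | T | T
T | T | F
Counterexample at row 4: with c=T, t=T, the formula is F.

No, it is not a tautology.


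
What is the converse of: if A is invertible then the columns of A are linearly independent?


The converse of (P → Q) is (Q → P). It is not in general equivalent to the original.
Here P = 'A is invertible' and Q = 'the columns of A are linearly independent'.

If the columns of A are linearly independent, then A is invertible.


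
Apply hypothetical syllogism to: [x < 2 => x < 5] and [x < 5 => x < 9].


Hypothetical syllogism: from (P → Q) and (Q → R), infer (P → R).
Chain the two implications through the shared middle term 'x < 5'.

x < 2 => x < 9


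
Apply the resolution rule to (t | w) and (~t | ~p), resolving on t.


The clauses contain complementary literals t and ~t.
Resolution eliminates this pair and disjoins the remaining literals (merging duplicates).

(w | ~p)


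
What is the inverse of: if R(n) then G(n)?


The inverse of (P → Q) is (¬P → ¬Q). It is equivalent to the converse, not to the original.
Here P = 'R(n)' and Q = 'G(n)'.

If not (R(n)), then not (G(n)).


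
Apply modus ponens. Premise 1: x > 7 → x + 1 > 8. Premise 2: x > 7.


Modus ponens: from (P → Q) and P, infer Q.
P = 'x > 7' is asserted, and P → Q holds, so Q follows.

x + 1 > 8.


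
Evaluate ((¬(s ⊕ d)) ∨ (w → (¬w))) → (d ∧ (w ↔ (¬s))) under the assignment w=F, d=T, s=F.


Substitute w=F, d=T, s=F:
s ⊕ d = F ⊕ T = T
¬(s ⊕ d) = F
¬w = T
w → (¬w) = F → T = T
(¬(s ⊕ d)) ∨ (w → (¬w)) = F ∨ T = T
¬s = T
w ↔ (¬s) = F ↔ T = F
d ∧ (w ↔ (¬s)) = T ∧ F = F
((¬(s ⊕ d)) ∨ (w → (¬w))) → (d ∧ (w ↔ (¬s))) = T → F = F

F


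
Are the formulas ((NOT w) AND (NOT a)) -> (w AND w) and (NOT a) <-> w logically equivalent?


Compare truth tables:
a | w | φ | ψ
-------------
F | F | F | F
T | F | T | T
F | T | T | T
T | T | T | F
They differ at row 4 (a=T, w=T): φ=T but ψ=F.

No, they are not logically equivalent.


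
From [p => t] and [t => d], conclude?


Hypothetical syllogism: from (P → Q) and (Q → R), infer (P → R).
Chain the two implications through the shared middle term 't'.

p => d
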